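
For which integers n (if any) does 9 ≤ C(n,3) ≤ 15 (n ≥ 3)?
5

Solution: C(4,3)=4; C(5,3)=10; C(6,3)=20. So valid n = 5.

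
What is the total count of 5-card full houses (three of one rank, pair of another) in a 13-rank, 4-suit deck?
3,744

Reasoning: Triple rank: 13. Triple suits: C(4,3)=4. Pair rank: 12. Pair suits: C(4,2)=6. Total: 3,744.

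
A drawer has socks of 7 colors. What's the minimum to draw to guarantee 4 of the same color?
Worst case: 3 of each = 21. One more: 22.

Answer: 22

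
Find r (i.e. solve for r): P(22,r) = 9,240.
P(22,r) = 22·21·…·(22−r+1), a product of r factors. Multiplying down from 22: 22 = 22; 22·21 = 462; 22·21·20 = 9,240 ✓ (3 factors). So r = 3.
Final answer: 3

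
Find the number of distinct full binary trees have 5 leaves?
14

Using the Catalan number formula: C_n = C(2n, n) / (n+1)
C_4 = C(8, 4) / (4+1)
     = 70 / 5
     = 14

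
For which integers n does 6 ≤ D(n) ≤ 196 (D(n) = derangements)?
Using D(n) = (n−1)[D(n−1) + D(n−2)] with D(1)=0, D(2)=1: D(3)=2; D(4)=9; D(5)=44; D(6)=265. So valid n = 4, 5.

Answer: 4, 5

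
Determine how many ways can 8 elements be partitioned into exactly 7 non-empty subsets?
28

Working:
This equals S(8,7), the Stirling number of the 2nd kind.
Using the Stirling recurrence: S(n,k) = k·S(n-1,k) + S(n-1,k-1)
S(8,7) = 7·S(7,7) + S(7,6)
         = 7·1 + 21
         = 7 + 21
         = 28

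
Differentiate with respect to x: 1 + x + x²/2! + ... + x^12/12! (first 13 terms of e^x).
Differentiating term by term gives the first 12 terms of e^x.
Final answer: 1 + x + x²/2! + ... + x^11/11!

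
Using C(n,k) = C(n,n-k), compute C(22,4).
7,315
C(22,4) = C(22,18) = 7,315.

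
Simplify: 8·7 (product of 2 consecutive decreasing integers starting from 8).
56

Working:
This is P(8,2) = 8!/(6)! = 56.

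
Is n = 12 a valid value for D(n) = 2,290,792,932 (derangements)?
No

Solution: D(12) = (12-1)·[D(11) + D(10)] = 11·[14,684,570 + 1,334,961] = 176,214,841, which does not equal 2,290,792,932.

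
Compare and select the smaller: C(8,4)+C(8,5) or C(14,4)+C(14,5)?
C(8,4)+C(8,5)

Solution: First=126, Second=3,003.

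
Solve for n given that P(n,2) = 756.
28

Explanation: P(n,2) = n(n−1) is increasing in n; n(n−1) ≈ (n−0.5)^2 = 756 gives n ≈ 28.0. Check: P(26,2) = 650, P(27,2) = 702, P(28,2) = 756 ✓. So n = 28.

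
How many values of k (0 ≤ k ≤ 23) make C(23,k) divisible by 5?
4

Checking C(23,k) mod 5 for k = 0..23: divisible at k = 4, 9, 14, 19. That's 4 values.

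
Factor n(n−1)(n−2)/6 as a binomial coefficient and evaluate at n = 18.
C(n,3); C(18,3) = 816

Solution: n(n−1)(n−2)/6 = n!/(3!(n−3)!) = C(n,3). At n = 18: C(18,3) = 816.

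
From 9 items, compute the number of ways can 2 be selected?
36

Solution: C(9,2) = 9! / (2! × (9-2)!)
         = 9! / (2! × 7!)
         = 36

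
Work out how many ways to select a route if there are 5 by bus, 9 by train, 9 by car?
23

Solution: By the addition principle: 5 + 9 + 9 = 23.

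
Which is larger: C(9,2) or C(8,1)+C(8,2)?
Equal

Working:
By Pascal's identity: C(9,2) = C(8,1)+C(8,2) = 36. Equal.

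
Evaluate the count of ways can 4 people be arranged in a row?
24

Explanation: Arrangements of 4 distinct objects: 4! = 24.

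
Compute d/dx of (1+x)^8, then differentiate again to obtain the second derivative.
56(1+x)^6

Solution: First derivative: 8(1+x)^{7}. Second derivative: 8·7·(1+x)^{6} = 56(1+x)^{6}.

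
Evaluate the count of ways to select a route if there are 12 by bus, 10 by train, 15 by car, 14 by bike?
51

Solution: By the addition principle: 12 + 10 + 15 + 14 = 51.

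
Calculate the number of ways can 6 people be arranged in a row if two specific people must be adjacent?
Treat pair as unit: (6-1)! arrangements × 2 internal orders = 240.

Answer: 240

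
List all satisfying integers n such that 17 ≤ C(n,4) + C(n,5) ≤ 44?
6
C(5,4)+C(5,5)=6; C(6,4)+C(6,5)=21; C(7,4)+C(7,5)=56. So valid n = 6.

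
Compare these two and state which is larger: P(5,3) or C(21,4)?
C(21,4)

Working:
P(5,3)=60, C(21,4)=5,985.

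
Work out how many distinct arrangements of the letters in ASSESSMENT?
75,600
Word has 10 letters (A=1, S=4, E=2, M=1, N=1, T=1). Arrangements: 10!/Π(k!) = 75,600.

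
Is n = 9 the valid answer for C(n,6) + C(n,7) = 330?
No

Solution: C(9,6) + C(9,7) = 84 + 36 = 120, which does not equal 330.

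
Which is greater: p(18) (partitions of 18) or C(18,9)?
C(18,9)
Pentagonal recurrence p(n) = p(n−1) + p(n−2) − p(n−5) − p(n−7) + …: p(18) = p(17) + p(16) − p(13) − p(11) + p(6) + p(3) = 297 + 231 − 101 − 56 + 11 + 3 = 385; C(18,9) = 48,620.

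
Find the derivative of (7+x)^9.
9(7+x)^8

Explanation: Using the power rule: d/dx (7+x)^9 = 9(7+x)^{8}.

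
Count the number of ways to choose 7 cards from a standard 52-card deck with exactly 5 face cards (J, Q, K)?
12 face cards and 40 non-face cards: C(12,5) × C(40,2) = 792 × 780 = 617,760.
Final answer: 617,760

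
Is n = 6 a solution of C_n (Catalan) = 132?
Yes

Working:
C_6 = C(12,6)/(6+1) = 924/7 = 132, which equals 132.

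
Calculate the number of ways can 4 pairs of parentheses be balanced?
14

Solution: Using the Catalan number formula: C_n = C(2n, n) / (n+1)
C_4 = C(8, 4) / (4+1)
     = 70 / 5
     = 14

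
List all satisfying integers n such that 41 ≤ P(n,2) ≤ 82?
7, 8, 9

Explanation: P(6,2)=30; P(7,2)=42; P(8,2)=56; P(9,2)=72; P(10,2)=90. So valid n = 7, 8, 9.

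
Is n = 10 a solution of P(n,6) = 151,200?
Yes

P(10,6) = 10·9·8·7·6·5 = 151,200, which equals 151,200.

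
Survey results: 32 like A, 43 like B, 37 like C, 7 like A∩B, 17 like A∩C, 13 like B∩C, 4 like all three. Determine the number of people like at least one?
79

Explanation: |A∪B∪C| = 32+43+37-7-17-13+4 = 79.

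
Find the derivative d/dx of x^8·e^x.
(8x^7 + x^8)e^x

Explanation: Product rule: d/dx[x^8]·e^x + x^8·d/dx[e^x] = 8x^{7}e^x + x^8e^x.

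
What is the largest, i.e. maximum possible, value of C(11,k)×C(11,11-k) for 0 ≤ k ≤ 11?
213,444

C(11,k)·C(11,11-k) = C(11,k)², maximised at the centre k = 5: C(11,5)² = 213,444.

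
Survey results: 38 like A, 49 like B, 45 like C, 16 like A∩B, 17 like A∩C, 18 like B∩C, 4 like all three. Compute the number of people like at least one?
85

Explanation: |A∪B∪C| = 38+49+45-16-17-18+4 = 85.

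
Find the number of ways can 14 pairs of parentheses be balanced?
2,674,440

Using the Catalan number formula: C_n = C(2n, n) / (n+1)
C_14 = C(28, 14) / (14+1)
     = 40116600 / 15
     = 2,674,440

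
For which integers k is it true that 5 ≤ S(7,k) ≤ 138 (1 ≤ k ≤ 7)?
2, 6

Reasoning: S(7,1)=1; S(7,2)=63; S(7,3)=301; S(7,4)=350; S(7,5)=140; S(7,6)=21; S(7,7)=1. So valid k = 2, 6.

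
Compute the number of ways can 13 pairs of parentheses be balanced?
Using the Catalan number formula: C_n = C(2n, n) / (n+1)
C_13 = C(26, 13) / (13+1)
     = 10400600 / 14
     = 742,900
Final answer: 742,900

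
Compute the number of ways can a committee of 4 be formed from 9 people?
126

Working:
C(9,4) = 9! / (4! × (9-4)!)
         = 9! / (4! × 5!)
         = 126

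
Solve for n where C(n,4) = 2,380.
17
C(n,4) = n(n−1)(n−2)(n−3)/4! is increasing in n, and n(n−1)(n−2)(n−3) = 4!·2,380 = 57,120 ≈ (n−1.5)^4 gives n ≈ 17.0. Check: C(15,4) = 1,365, C(16,4) = 1,820, C(17,4) = 2,380 ✓. So n = 17.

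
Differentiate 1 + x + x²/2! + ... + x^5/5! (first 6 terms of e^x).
1 + x + x²/2! + ... + x^4/4!

Working:
Differentiating term by term gives the first 5 terms of e^x.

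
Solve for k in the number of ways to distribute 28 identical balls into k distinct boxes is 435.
3

Explanation: Stars and bars: the count is C(28+k−1, k−1), increasing in k. k=2: C(29,1) = 29, k=3: C(30,2) = 435 ✓. So k = 3.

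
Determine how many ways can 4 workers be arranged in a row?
Arrangements of 4 distinct objects: 4! = 24.
Final answer: 24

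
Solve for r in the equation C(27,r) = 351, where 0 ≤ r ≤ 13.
2
C(27,r) is increasing for 0 ≤ r ≤ 13. Stepping up (C(27,r+1) = C(27,r)·(27−r)/(r+1)): C(27,1) = 27, C(27,2) = 351 ✓. So r = 2.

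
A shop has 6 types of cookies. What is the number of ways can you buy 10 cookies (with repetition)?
3,003

Explanation: Stars and bars: C(10+6-1, 10) = C(15, 10) = 3,003.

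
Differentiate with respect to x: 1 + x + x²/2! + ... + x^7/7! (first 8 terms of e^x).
Differentiating term by term gives the first 7 terms of e^x.
Final answer: 1 + x + x²/2! + ... + x^6/6!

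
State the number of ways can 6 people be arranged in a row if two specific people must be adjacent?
240
Treat pair as unit: (6-1)! arrangements × 2 internal orders = 240.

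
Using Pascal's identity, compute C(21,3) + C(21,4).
C(21,3) + C(21,4) = C(22,4) = 7,315.
Final answer: 7,315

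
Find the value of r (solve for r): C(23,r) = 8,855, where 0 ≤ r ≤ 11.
4

Solution: C(23,r) is increasing for 0 ≤ r ≤ 11. Stepping up (C(23,r+1) = C(23,r)·(23−r)/(r+1)): C(23,1) = 23, C(23,2) = 253, C(23,3) = 1,771, C(23,4) = 8,855 ✓. So r = 4.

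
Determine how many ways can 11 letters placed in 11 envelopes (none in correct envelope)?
14,684,570

Explanation: Using D(n) = (n-1)[D(n-1) + D(n-2)]:
D(11) = (11-1) × [D(10) + D(9)]
      = 10 × [1334961 + 133496]
      = 10 × 1468457
      = 14,684,570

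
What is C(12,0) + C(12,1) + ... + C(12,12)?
4,096

Explanation: Sum of binomial coefficients = 2^12 = 4,096.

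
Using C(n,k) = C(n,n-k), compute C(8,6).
C(8,6) = C(8,2) = 28.

Answer: 28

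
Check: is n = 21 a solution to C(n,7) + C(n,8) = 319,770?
Yes
C(21,7) + C(21,8) = 116,280 + 203,490 = 319,770, which equals 319,770.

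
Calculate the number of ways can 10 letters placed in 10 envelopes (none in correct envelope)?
1,334,961

Using D(n) = (n-1)[D(n-1) + D(n-2)]:
D(10) = (10-1) × [D(9) + D(8)]
      = 9 × [133496 + 14833]
      = 9 × 148329
      = 1,334,961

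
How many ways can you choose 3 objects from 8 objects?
56

Reasoning: C(8,3) = 8! / (3! × (8-3)!)
         = 8! / (3! × 5!)
         = 56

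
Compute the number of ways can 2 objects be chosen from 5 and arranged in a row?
P(5,2) = 5!/(5-2)! = 20.
Final answer: 20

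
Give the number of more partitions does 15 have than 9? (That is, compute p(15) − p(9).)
146

Pentagonal recurrence p(n) = p(n−1) + p(n−2) − p(n−5) − p(n−7) + …: p(15) = p(14) + p(13) − p(10) − p(8) + p(3) + p(0) = 135 + 101 − 42 − 22 + 3 + 1 = 176.
p(9) = p(8) + p(7) − p(4) − p(2) = 22 + 15 − 5 − 2 = 30.
Difference = 176 − 30 = 146.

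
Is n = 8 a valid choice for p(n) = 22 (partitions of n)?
Yes
Pentagonal recurrence p(n) = p(n−1) + p(n−2) − p(n−5) − p(n−7) + …: p(8) = p(7) + p(6) − p(3) − p(1) = 15 + 11 − 3 − 1 = 22, which equals 22.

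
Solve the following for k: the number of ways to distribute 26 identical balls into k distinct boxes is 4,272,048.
8

Reasoning: Stars and bars: the count is C(26+k−1, k−1), increasing in k. k=6: C(31,5) = 169,911, k=7: C(32,6) = 906,192, k=8: C(33,7) = 4,272,048 ✓. So k = 8.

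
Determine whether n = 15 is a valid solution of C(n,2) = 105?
Yes

Reasoning: C(15,2) = 15·14/2! = 210/2 = 105, which equals 105.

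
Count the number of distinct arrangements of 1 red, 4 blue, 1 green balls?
Multinomial: 6!/(1! × 4! × 1!) = 30.
Final answer: 30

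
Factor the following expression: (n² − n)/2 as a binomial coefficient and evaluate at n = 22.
C(n,2); C(22,2) = 231

Explanation: (n² − n)/2 = n(n−1)/2 = C(n,2). At n = 22: C(22,2) = 231.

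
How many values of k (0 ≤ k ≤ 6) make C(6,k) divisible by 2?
Checking C(6,k) mod 2 for k = 0..6: divisible at k = 1, 3, 5. That's 3 values.
Final answer: 3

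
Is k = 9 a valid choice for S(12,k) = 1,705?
No

Reasoning: S(12,9) = 9·S(11,9) + S(11,8) = 9·1,155 + 11,880 = 22,275, which does not equal 1,705.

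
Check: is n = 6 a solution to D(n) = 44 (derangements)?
No

Working:
D(6) = (6-1)·[D(5) + D(4)] = 5·[44 + 9] = 265, which does not equal 44.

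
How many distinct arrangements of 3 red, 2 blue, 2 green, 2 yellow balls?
7,560

Multinomial: 9!/(3! × 2! × 2! × 2!) = 7,560.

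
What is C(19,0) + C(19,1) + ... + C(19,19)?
524,288

Reasoning: Sum of binomial coefficients = 2^19 = 524,288.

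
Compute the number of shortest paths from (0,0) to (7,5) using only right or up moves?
792

Reasoning: Choose 7 rights from 12 moves: C(12,7) = 792.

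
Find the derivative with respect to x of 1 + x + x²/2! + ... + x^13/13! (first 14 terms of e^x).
1 + x + x²/2! + ... + x^12/12!

Solution: Differentiating term by term gives the first 13 terms of e^x.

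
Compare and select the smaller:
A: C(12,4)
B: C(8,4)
B

Reasoning: A=C(12,4)=495, B=C(8,4)=70.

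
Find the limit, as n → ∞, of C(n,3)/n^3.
1/6

Solution: C(n,3) ≈ n^3/3! for large n. Limit = 1/3! = 1/6.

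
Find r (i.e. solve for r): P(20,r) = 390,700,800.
P(20,r) = 20·19·…·(20−r+1), a product of r factors. Multiplying down from 20: 20 = 20; 20·19 = 380; 20·19·18 = 6,840; 20·19·18·17 = 116,280; 20·19·18·17·16 = 1,860,480; 20·19·18·17·16·15 = 27,907,200; 20·19·18·17·16·15·14 = 390,700,800 ✓ (7 factors). So r = 7.

Answer: 7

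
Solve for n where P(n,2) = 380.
20

Explanation: P(n,2) = n(n−1) is increasing in n; n(n−1) ≈ (n−0.5)^2 = 380 gives n ≈ 20.0. Check: P(18,2) = 306, P(19,2) = 342, P(20,2) = 380 ✓. So n = 20.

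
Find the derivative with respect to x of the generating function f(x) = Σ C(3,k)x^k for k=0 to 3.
Σ k·C(3,k)x^(k-1) for k=1 to 3

Reasoning: Term-by-term differentiation gives Σ k·C(3,k)x^{k-1} for k=1 to 3.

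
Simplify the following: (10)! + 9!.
3,991,680

Solution: (10)! + 9! = (10)·9! + 9! = (10+1)·9! = 11·9! = 3,991,680.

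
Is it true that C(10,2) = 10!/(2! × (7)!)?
False

The correct denominator is 2!×8!, giving C(10,2) = 45; the stated RHS is 10!/(2!×7!) = 360 ≠ 45, so the statement does not hold.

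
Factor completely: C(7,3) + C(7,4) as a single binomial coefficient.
C(8,4)

Explanation: By Pascal's identity: C(7,3) + C(7,4) = C(8,4) = 70.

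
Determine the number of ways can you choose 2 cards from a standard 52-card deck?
1,326

Working:
C(52,2) = 1,326.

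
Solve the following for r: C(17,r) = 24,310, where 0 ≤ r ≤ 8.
C(17,r) is increasing for 0 ≤ r ≤ 8. Stepping up (C(17,r+1) = C(17,r)·(17−r)/(r+1)): C(17,1) = 17, C(17,2) = 136, C(17,3) = 680, C(17,4) = 2,380, C(17,5) = 6,188, C(17,6) = 12,376, C(17,7) = 19,448, C(17,8) = 24,310 ✓. So r = 8.

Answer: 8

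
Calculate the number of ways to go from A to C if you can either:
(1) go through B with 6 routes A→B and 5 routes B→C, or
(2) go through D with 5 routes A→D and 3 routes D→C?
45

Route via B: 6×5=30. Route via D: 5×3=15. Total: 45.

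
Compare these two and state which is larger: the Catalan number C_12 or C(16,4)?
C_12

Solution: C_12 = C(24,12)/(12+1) = 2,704,156/13 = 208,012; C(16,4) = 1,820.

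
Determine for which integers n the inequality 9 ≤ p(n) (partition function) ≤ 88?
6, 7, 8, 9, 10, 11, 12

Solution: Tabulating p(n) via p(n) = p(n−1) + p(n−2) − p(n−5) − p(n−7) + …: p(5)=7; p(6)=11; p(7)=15; p(8)=22; p(9)=30; p(10)=42; p(11)=56; p(12)=77; p(13)=101. So valid n = 6, 7, 8, 9, 10, 11, 12.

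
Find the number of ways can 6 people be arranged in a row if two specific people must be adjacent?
Treat pair as unit: (6-1)! arrangements × 2 internal orders = 240.

Answer: 240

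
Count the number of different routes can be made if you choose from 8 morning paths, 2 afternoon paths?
16

Solution: By the multiplication principle: 8 × 2 = 16.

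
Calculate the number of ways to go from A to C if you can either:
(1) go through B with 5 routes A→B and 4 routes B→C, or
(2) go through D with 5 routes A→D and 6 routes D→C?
50

Solution: Route via B: 5×4=20. Route via D: 5×6=30. Total: 50.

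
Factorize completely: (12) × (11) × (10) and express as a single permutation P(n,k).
Product of 3 consecutive descending integers starting at 12: P(12,3) = 12!/9! = 1,320.

Answer: P(12,3) = 12!/(9)!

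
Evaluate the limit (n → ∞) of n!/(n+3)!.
n!/(n+3)! = 1/[(n+1)(n+2)(n+3)] → 0 as n → ∞.
Final answer: 0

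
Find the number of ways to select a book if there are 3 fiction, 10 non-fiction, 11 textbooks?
24

Explanation: By the addition principle: 3 + 10 + 11 = 24.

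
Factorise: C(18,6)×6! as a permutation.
P(18,6)

Reasoning: C(18,6)×6! = [18!/(6!(12)!)]×6! = 18!/(12)! = P(18,6) = 13,366,080.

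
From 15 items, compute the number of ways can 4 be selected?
1,365
C(15,4) = 15! / (4! × (15-4)!)
         = 15! / (4! × 11!)
         = 1,365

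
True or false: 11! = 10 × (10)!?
False

Explanation: 11! = 11 × 10! = 39,916,800, but 10 × 10! = 36,288,000.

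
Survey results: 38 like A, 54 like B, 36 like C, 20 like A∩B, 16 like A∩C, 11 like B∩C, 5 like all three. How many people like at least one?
86

Solution: |A∪B∪C| = 38+54+36-20-16-11+5 = 86.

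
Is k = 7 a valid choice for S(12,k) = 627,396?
Yes

S(12,7) = 7·S(11,7) + S(11,6) = 7·63,987 + 179,487 = 627,396, which equals 627,396.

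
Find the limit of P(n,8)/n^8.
1

Solution: P(n,8) = n(n-1)···(n-7) ≈ n^8 for large n. Limit = 1.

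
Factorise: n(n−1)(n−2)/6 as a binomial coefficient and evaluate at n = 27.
C(n,3); C(27,3) = 2,925

Working:
n(n−1)(n−2)/6 = n!/(3!(n−3)!) = C(n,3). At n = 27: C(27,3) = 2,925.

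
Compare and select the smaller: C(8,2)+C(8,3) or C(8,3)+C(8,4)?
First=84, Second=126.
Final answer: C(8,2)+C(8,3)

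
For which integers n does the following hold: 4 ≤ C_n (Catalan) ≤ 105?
3, 4, 5

Solution: C_2=2; C_3=5; C_4=14; C_5=42; C_6=132. So valid n = 3, 4, 5.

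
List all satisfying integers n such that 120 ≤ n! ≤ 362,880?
5, 6, 7, 8, 9

Solution: n! is strictly increasing; 5! = 120 and 9! = 362,880, so valid n = 5, 6, 7, 8, 9.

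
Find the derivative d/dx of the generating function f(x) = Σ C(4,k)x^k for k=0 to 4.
Σ k·C(4,k)x^(k-1) for k=1 to 4

Explanation: Term-by-term differentiation gives Σ k·C(4,k)x^{k-1} for k=1 to 4.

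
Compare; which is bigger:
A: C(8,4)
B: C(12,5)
A=C(8,4)=70, B=C(12,5)=792.
Final answer: B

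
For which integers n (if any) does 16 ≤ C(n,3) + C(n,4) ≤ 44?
6

Reasoning: C(5,3)+C(5,4)=15; C(6,3)+C(6,4)=35; C(7,3)+C(7,4)=70. So valid n = 6.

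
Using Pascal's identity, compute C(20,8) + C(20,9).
293,930

Reasoning: C(20,8) + C(20,9) = C(21,9) = 293,930.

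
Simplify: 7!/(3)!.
840
This equals 7×6×...×4 = 840.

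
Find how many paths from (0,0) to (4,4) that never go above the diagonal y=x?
Counted by the Catalan number C_4: C_4 = C(8,4)/(4+1) = 70/5 = 14.

Answer: 14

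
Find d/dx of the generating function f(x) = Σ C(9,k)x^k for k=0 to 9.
Σ k·C(9,k)x^(k-1) for k=1 to 9

Term-by-term differentiation gives Σ k·C(9,k)x^{k-1} for k=1 to 9.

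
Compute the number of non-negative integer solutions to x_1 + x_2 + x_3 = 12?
91

Explanation: C(12+3-1, 3-1) = 91.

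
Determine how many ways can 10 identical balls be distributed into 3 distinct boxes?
66

Explanation: C(10+3-1, 3-1) = C(12, 2) = 66.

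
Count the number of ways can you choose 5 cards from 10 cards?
252

Working:
C(10,5) = 10! / (5! × (10-5)!)
         = 10! / (5! × 5!)
         = 252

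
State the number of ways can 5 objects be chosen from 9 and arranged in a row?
15,120
P(9,5) = 9!/(9-5)! = 15,120.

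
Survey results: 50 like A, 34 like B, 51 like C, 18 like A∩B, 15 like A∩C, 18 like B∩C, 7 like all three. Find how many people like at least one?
|A∪B∪C| = 50+34+51-18-15-18+7 = 91.

Answer: 91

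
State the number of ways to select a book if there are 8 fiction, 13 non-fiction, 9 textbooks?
30
By the addition principle: 8 + 13 + 9 = 30.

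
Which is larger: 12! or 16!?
16!

Working:
12!=479,001,600, 16!=20,922,789,888,000. 16! > 12!.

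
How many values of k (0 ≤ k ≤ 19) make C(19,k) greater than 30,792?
6

Reasoning: Row 19 is unimodal and symmetric about k=19/2. C(19,6)=27,132 ≤ 30,792; C(19,7)=50,388 > 30,792; by symmetry C(19,k) > 30,792 for k = 7..12. That's 12 - 7 + 1 = 6 values.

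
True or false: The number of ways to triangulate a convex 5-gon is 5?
Triangulations of a convex 5-gon are counted by the Catalan number C_3: C_3 = C(6,3)/(3+1) = 20/4 = 5.

Answer: True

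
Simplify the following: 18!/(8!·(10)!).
This is C(18,8) = 43,758.
Final answer: 43,758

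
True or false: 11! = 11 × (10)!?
True

Working:
By definition n! = n × (n-1)!, so 11! = 11 × 10!.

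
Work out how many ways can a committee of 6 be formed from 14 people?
3,003

Reasoning: C(14,6) = 14! / (6! × (14-6)!)
         = 14! / (6! × 8!)
         = 3,003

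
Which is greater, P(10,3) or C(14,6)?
C(14,6)

Reasoning: P(10,3)=720, C(14,6)=3,003.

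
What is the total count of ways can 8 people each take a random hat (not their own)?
14,833

Explanation: Using D(n) = (n-1)[D(n-1) + D(n-2)]:
D(8) = (8-1) × [D(7) + D(6)]
      = 7 × [1854 + 265]
      = 7 × 2119
      = 14,833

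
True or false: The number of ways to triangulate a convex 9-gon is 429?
True

Working:
Triangulations of a convex 9-gon are counted by the Catalan number C_7: C_7 = C(14,7)/(7+1) = 3,432/8 = 429.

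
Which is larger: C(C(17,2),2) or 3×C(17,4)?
C(C(17,2),2)

Working:
C(C(17,2),2)=9,180, 3×C(17,4)=7,140.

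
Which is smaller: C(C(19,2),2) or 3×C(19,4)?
3×C(19,4)

Solution: C(C(19,2),2)=14,535, 3×C(19,4)=11,628.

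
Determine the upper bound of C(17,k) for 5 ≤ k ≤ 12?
24,310

Reasoning: C(17,k) is maximised at the centre of the row: C(17,8) = 24,310.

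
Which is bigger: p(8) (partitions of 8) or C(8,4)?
Pentagonal recurrence p(n) = p(n−1) + p(n−2) − p(n−5) − p(n−7) + …: p(8) = p(7) + p(6) − p(3) − p(1) = 15 + 11 − 3 − 1 = 22; C(8,4) = 70.

Answer: C(8,4)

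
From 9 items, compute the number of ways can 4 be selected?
C(9,4) = 9! / (4! × (9-4)!)
         = 9! / (4! × 5!)
         = 126
Final answer: 126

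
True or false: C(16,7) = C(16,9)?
True

Explanation: C(16,7) = C(16,16-7) by the symmetry property; both equal 11,440.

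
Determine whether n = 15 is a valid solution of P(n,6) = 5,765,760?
P(15,6) = 15·14·13·12·11·10 = 3,603,600, which does not equal 5,765,760.

Answer: No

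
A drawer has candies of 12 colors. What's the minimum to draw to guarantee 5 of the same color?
Worst case: 4 of each = 48. One more: 49.

Answer: 49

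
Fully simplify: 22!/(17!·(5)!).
26,334

This is C(22,17) = 26,334.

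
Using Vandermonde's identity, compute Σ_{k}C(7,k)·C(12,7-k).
= C(7+12,7) = C(19,7) = 50,388.

Answer: 50,388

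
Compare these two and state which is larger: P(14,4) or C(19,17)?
P(14,4)

Explanation: P(14,4)=24,024, C(19,17)=171.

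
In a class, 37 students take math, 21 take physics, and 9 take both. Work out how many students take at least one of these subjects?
49

Reasoning: |A∪B| = |A|+|B|-|A∩B| = 37+21-9 = 49.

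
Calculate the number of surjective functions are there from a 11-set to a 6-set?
Onto functions = 6! × S(11,6)
First compute S(11,6) via recurrence:
Using the Stirling recurrence: S(n,k) = k·S(n-1,k) + S(n-1,k-1)
S(11,6) = 6·S(10,6) + S(10,5)
         = 6·22827 + 42525
         = 136962 + 42525
         = 179,487
Then: 720 × 179487 = 129,230,640
Final answer: 129,230,640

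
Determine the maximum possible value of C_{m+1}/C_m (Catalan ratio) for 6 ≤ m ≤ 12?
25/7

Reasoning: C_{m+1}/C_m = 2(2m+1)/(m+2), which increases with m. Maximum at m = 12: 2·25/14 = 25/7.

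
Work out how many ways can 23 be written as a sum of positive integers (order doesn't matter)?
Pentagonal recurrence p(n) = p(n−1) + p(n−2) − p(n−5) − p(n−7) + …: p(23) = p(22) + p(21) − p(18) − p(16) + p(11) + p(8) − p(1) = 1,002 + 792 − 385 − 231 + 56 + 22 − 1 = 1,255.

Answer: 1,255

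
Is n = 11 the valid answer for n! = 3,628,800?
No

11! = 11·10! = 11·3,628,800 = 39,916,800, which does not equal 3,628,800.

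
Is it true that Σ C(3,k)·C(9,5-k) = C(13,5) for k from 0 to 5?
False

Working:
Vandermonde's identity gives C(12,5) = 792; RHS C(13,5) = 1,287.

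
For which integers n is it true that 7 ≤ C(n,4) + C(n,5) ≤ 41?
C(5,4)+C(5,5)=6; C(6,4)+C(6,5)=21; C(7,4)+C(7,5)=56. So valid n = 6.
Final answer: 6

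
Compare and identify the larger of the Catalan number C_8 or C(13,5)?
C_8
C_8 = C(16,8)/(8+1) = 12,870/9 = 1,430; C(13,5) = 1,287.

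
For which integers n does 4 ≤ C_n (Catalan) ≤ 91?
3, 4, 5

Solution: C_2=2; C_3=5; C_4=14; C_5=42; C_6=132. So valid n = 3, 4, 5.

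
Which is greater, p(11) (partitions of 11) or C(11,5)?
C(11,5)

Explanation: Pentagonal recurrence p(n) = p(n−1) + p(n−2) − p(n−5) − p(n−7) + …: p(11) = p(10) + p(9) − p(6) − p(4) = 42 + 30 − 11 − 5 = 56; C(11,5) = 462.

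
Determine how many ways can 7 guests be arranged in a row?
5,040
Arrangements of 7 distinct objects: 7! = 5,040.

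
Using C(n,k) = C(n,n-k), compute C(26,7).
657,800
C(26,7) = C(26,19) = 657,800.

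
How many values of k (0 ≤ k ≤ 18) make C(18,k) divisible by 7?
4

Solution: Checking C(18,k) mod 7 for k = 0..18: divisible at k = 5, 6, 12, 13. That's 4 values.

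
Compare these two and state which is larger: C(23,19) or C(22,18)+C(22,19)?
Equal

Working:
By Pascal's identity: C(23,19) = C(22,18)+C(22,19) = 8,855. Equal.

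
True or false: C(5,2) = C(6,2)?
False
LHS = C(5,2) = 10; RHS = C(6,2) = 15. 10 ≠ 15, so the statement does not hold.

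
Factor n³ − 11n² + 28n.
n(n − 4)(n − 7)

Explanation: n³ − 11n² + 28n = n(n² − 11n + 28) = n(n − 4)(n − 7).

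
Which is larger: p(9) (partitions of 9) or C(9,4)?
C(9,4)

Reasoning: Pentagonal recurrence p(n) = p(n−1) + p(n−2) − p(n−5) − p(n−7) + …: p(9) = p(8) + p(7) − p(4) − p(2) = 22 + 15 − 5 − 2 = 30; C(9,4) = 126.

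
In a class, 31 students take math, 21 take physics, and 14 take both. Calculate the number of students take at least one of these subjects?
38

Reasoning: |A∪B| = |A|+|B|-|A∩B| = 31+21-14 = 38.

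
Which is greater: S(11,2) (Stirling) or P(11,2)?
S(11,2)

Explanation: S(11,2) = 2·S(10,2) + S(10,1) = 2·511 + 1 = 1,023; P(11,2) = 110.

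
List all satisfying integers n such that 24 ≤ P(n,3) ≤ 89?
4, 5

Reasoning: P(3,3)=6; P(4,3)=24; P(5,3)=60; P(6,3)=120. So valid n = 4, 5.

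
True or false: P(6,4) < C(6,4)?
P(6,4) = 360 and C(6,4) = 15; P(n,r) = r! × C(n,r) so P > C whenever r ≥ 2.

Answer: False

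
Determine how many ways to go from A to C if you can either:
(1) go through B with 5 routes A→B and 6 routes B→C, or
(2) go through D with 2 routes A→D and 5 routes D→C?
40

Route via B: 5×6=30. Route via D: 2×5=10. Total: 40.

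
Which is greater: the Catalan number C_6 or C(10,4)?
C_6 = C(12,6)/(6+1) = 924/7 = 132; C(10,4) = 210.
Final answer: C(10,4)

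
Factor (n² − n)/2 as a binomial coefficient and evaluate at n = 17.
(n² − n)/2 = n(n−1)/2 = C(n,2). At n = 17: C(17,2) = 136.

Answer: C(n,2); C(17,2) = 136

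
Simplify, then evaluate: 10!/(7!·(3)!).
120

Reasoning: This is C(10,7) = 120.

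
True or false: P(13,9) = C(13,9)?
False

Solution: P(13,9) = 259,459,200 and C(13,9) = 715; P(n,r) = r! × C(n,r) so P > C whenever r ≥ 2.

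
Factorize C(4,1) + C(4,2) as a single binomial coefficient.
C(5,2)

Working:
By Pascal's identity: C(4,1) + C(4,2) = C(5,2) = 10.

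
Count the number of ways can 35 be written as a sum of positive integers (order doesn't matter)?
Pentagonal recurrence p(n) = p(n−1) + p(n−2) − p(n−5) − p(n−7) + …: p(35) = p(34) + p(33) − p(30) − p(28) + p(23) + p(20) − p(13) − p(9) + p(0) = 12,310 + 10,143 − 5,604 − 3,718 + 1,255 + 627 − 101 − 30 + 1 = 14,883.
Final answer: 14,883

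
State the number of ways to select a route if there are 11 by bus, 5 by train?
16

By the addition principle: 11 + 5 = 16.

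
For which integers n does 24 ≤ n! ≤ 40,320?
n! is strictly increasing; 4! = 24 and 8! = 40,320, so valid n = 4, 5, 6, 7, 8.

Answer: 4, 5, 6, 7, 8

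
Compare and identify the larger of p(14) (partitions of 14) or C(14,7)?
Pentagonal recurrence p(n) = p(n−1) + p(n−2) − p(n−5) − p(n−7) + …: p(14) = p(13) + p(12) − p(9) − p(7) + p(2) = 101 + 77 − 30 − 15 + 2 = 135; C(14,7) = 3,432.
Final answer: C(14,7)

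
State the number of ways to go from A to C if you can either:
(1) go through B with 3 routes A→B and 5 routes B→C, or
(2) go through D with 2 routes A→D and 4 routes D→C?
23
Route via B: 3×5=15. Route via D: 2×4=8. Total: 23.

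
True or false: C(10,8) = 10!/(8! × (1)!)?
False

Reasoning: The correct denominator is 8!×2!, giving C(10,8) = 45; the stated RHS is 10!/(8!×1!) = 90 ≠ 45, so the statement does not hold.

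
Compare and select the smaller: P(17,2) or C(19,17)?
C(19,17)

Reasoning: P(17,2)=272, C(19,17)=171.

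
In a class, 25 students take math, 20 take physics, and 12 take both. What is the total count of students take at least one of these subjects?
33

Explanation: |A∪B| = |A|+|B|-|A∩B| = 25+20-12 = 33.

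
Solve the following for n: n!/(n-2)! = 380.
20

Explanation: n!/(n-2)! = n×(n-1), a product of 2 consecutive integers ≈ (n−0.5)^2. 380^(1/2) + 0.5 ≈ 20.0; check n = 20: 20×19 = 380 ✓. So n = 20.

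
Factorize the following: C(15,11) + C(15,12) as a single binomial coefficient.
C(16,12)
By Pascal's identity: C(15,11) + C(15,12) = C(16,12) = 1,820.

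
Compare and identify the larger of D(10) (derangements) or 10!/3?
D(10) = (10-1)·[D(9) + D(8)] = 9·[133,496 + 14,833] = 1,334,961; 10!/3 = 3,628,800/3 = 1,209,600.

Answer: D(10)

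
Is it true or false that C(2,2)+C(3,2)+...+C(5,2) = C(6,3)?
True

Hockey stick identity gives Σ = C(6,3) = 20; RHS C(6,3) = 20.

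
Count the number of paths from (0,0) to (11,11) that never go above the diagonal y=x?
58,786

Explanation: Counted by the Catalan number C_11: C_11 = C(22,11)/(11+1) = 705,432/12 = 58,786.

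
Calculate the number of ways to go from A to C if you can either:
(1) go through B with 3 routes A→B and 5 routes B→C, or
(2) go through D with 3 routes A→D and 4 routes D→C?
27

Reasoning: Route via B: 3×5=15. Route via D: 3×4=12. Total: 27.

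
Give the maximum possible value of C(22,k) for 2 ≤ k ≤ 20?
705,432

Explanation: C(22,k) is maximised at the centre of the row: C(22,11) = 705,432.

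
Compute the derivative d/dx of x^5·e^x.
(5x^4 + x^5)e^x

Solution: Product rule: d/dx[x^5]·e^x + x^5·d/dx[e^x] = 5x^{4}e^x + x^5e^x.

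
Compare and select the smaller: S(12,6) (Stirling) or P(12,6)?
S(12,6) = 6·S(11,6) + S(11,5) = 6·179,487 + 246,730 = 1,323,652; P(12,6) = 665,280.

Answer: P(12,6)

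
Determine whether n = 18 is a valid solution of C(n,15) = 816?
Yes

Solution: C(18,15) = 18·17·16·15·14·13·12·11·10·9·8·7·6·5·4/15! = 1,067,062,284,288,000/1,307,674,368,000 = 816, which equals 816.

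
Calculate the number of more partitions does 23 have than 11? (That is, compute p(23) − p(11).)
1,199

Pentagonal recurrence p(n) = p(n−1) + p(n−2) − p(n−5) − p(n−7) + …: p(23) = p(22) + p(21) − p(18) − p(16) + p(11) + p(8) − p(1) = 1,002 + 792 − 385 − 231 + 56 + 22 − 1 = 1,255.
p(11) = p(10) + p(9) − p(6) − p(4) = 42 + 30 − 11 − 5 = 56.
Difference = 1,255 − 56 = 1,199.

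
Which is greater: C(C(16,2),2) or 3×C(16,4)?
C(C(16,2),2)

Reasoning: C(C(16,2),2)=7,140, 3×C(16,4)=5,460.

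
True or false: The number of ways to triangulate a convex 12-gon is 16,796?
Triangulations of a convex 12-gon are counted by the Catalan number C_10: C_10 = C(20,10)/(10+1) = 184,756/11 = 16,796.

Answer: True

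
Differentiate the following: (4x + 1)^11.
44(4x + 1)^10

Chain rule: 11(4x+1)^{10} × 4 = 44(4x+1)^{10}.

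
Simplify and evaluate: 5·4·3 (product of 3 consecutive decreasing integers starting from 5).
60

Working:
This is P(5,3) = 5!/(2)! = 60.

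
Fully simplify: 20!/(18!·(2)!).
190

Reasoning: This is C(20,18) = 190.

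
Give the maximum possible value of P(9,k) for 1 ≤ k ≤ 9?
362,880

Solution: P(9,k) increases in k, so maximum at k = 9: 9! = 362,880.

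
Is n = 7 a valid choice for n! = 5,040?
7! = 7·6! = 7·720 = 5,040, which equals 5,040.

Answer: Yes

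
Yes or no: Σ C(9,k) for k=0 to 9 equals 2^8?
No

Explanation: Binomial theorem: Σ C(9,k) = (1+1)^9 = 2^9 = 512; RHS 2^8 = 256.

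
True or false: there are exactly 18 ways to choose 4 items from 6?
False

C(6,4) = 15 ≠ 18.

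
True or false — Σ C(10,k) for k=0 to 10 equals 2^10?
True

Binomial theorem: Σ C(10,k) = (1+1)^10 = 2^10 = 1,024; RHS 2^10 = 1,024.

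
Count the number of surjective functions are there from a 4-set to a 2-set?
14

Working:
Onto functions = 2! × S(4,2)
First compute S(4,2) via recurrence:
Using the Stirling recurrence: S(n,k) = k·S(n-1,k) + S(n-1,k-1)
S(4,2) = 2·S(3,2) + S(3,1)
         = 2·3 + 1
         = 6 + 1
         = 7
Then: 2 × 7 = 14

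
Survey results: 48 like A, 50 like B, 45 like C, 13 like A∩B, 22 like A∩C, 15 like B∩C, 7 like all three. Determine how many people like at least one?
100
|A∪B∪C| = 48+50+45-13-22-15+7 = 100.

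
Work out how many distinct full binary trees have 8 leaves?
429

Explanation: Using the Catalan number formula: C_n = C(2n, n) / (n+1)
C_7 = C(14, 7) / (7+1)
     = 3432 / 8
     = 429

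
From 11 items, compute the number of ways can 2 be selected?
55

Working:
C(11,2) = 11! / (2! × (11-2)!)
         = 11! / (2! × 9!)
         = 55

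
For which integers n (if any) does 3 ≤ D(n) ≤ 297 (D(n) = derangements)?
4, 5, 6

Solution: Using D(n) = (n−1)[D(n−1) + D(n−2)] with D(1)=0, D(2)=1: D(3)=2; D(4)=9; D(5)=44; D(6)=265; D(7)=1,854. So valid n = 4, 5, 6.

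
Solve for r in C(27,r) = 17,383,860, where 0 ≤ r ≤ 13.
12

Explanation: C(27,r) is increasing for 0 ≤ r ≤ 13. Stepping up (C(27,r+1) = C(27,r)·(27−r)/(r+1)): C(27,1) = 27, C(27,2) = 351, C(27,3) = 2,925, C(27,4) = 17,550, C(27,5) = 80,730, C(27,6) = 296,010, C(27,7) = 888,030, C(27,8) = 2,220,075, C(27,9) = 4,686,825, C(27,10) = 8,436,285, C(27,11) = 13,037,895, C(27,12) = 17,383,860 ✓. So r = 12.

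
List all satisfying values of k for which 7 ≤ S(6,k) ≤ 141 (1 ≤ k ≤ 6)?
S(6,1)=1; S(6,2)=31; S(6,3)=90; S(6,4)=65; S(6,5)=15; S(6,6)=1. So valid k = 2, 3, 4, 5.

Answer: 2, 3, 4, 5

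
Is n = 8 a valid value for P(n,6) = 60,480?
No

Solution: P(8,6) = 8·7·6·5·4·3 = 20,160, which does not equal 60,480.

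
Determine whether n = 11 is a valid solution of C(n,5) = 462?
Yes

C(11,5) = 11·10·9·8·7/5! = 55,440/120 = 462, which equals 462.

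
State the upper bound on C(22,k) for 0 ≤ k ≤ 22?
Maximum at k = 11: C(22,11) = 705,432.

Answer: 705,432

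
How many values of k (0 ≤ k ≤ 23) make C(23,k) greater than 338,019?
8

Solution: Row 23 is unimodal and symmetric about k=23/2. C(23,7)=245,157 ≤ 338,019; C(23,8)=490,314 > 338,019; by symmetry C(23,k) > 338,019 for k = 8..15. That's 15 - 8 + 1 = 8 values.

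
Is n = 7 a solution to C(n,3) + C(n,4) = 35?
No

Reasoning: C(7,3) + C(7,4) = 35 + 35 = 70, which does not equal 35.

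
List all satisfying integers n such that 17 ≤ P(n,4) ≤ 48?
4

P(3,4)=0; P(4,4)=24; P(5,4)=120. So valid n = 4.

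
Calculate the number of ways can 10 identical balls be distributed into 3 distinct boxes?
66
C(10+3-1, 3-1) = C(12, 2) = 66.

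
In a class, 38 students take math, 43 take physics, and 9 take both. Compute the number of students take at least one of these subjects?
|A∪B| = |A|+|B|-|A∩B| = 38+43-9 = 72.
Final answer: 72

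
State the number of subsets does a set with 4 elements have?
16
Each element can be included or excluded: 2^4 = 16.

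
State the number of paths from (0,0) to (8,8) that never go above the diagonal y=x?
1,430

Working:
Counted by the Catalan number C_8: C_8 = C(16,8)/(8+1) = 12,870/9 = 1,430.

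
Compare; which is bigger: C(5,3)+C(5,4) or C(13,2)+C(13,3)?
First=15, Second=364.
Final answer: C(13,2)+C(13,3)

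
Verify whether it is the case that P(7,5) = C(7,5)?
False

Working:
P(7,5) = 2,520 but C(7,5) = 21; they differ by a factor of 5! = 120, so the statement does not hold.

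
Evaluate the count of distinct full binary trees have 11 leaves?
16,796

Solution: Using the Catalan number formula: C_n = C(2n, n) / (n+1)
C_10 = C(20, 10) / (10+1)
     = 184756 / 11
     = 16,796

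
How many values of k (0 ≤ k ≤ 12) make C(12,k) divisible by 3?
9

Checking C(12,k) mod 3 for k = 0..12: divisible at k = 1, 2, 4, 5, 6, 7, 8, 10, 11. That's 9 values.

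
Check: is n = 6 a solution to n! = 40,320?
6! = 6·5! = 6·120 = 720, which does not equal 40,320.

Answer: No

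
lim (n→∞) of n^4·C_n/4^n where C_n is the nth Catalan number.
∞

Reasoning: C_n ~ 4^n/(n^(3/2)√π), so n^4·C_n/4^n ~ n^(4 − 3/2)/√π → ∞.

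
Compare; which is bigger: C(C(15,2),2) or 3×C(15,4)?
C(C(15,2),2)

C(C(15,2),2)=5,460, 3×C(15,4)=4,095.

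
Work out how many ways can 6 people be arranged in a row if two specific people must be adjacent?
240

Working:
Treat pair as unit: (6-1)! arrangements × 2 internal orders = 240.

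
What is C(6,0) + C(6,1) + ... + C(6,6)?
Sum of binomial coefficients = 2^6 = 64.
Final answer: 64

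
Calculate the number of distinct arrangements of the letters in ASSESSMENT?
75,600

Word has 10 letters (A=1, S=4, E=2, M=1, N=1, T=1). Arrangements: 10!/Π(k!) = 75,600.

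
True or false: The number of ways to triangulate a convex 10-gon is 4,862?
False

Working:
Triangulations of a convex 10-gon are counted by the Catalan number C_8: C_8 = C(16,8)/(8+1) = 12,870/9 = 1,430.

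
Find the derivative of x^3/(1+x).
Quotient rule: [3x^{2}(1+x) - x^3]/(1+x)².

Answer: (3x^2(1+x) - x^3)/(1+x)²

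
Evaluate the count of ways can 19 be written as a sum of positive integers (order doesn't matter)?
490

Pentagonal recurrence p(n) = p(n−1) + p(n−2) − p(n−5) − p(n−7) + …: p(19) = p(18) + p(17) − p(14) − p(12) + p(7) + p(4) = 385 + 297 − 135 − 77 + 15 + 5 = 490.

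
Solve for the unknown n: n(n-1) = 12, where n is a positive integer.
4

Solution: n² − n − 12 = 0, so n = (1 ± √(1 + 4·12))/2 = (1 ± √49)/2 = (1 ± 7)/2, i.e. n = 4 or n = -3. Taking the positive root, n = 4 (check: 4×3 = 12).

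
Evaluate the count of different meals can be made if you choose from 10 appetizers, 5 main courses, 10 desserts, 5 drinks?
2,500
By the multiplication principle: 10 × 5 × 10 × 5 = 2,500.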